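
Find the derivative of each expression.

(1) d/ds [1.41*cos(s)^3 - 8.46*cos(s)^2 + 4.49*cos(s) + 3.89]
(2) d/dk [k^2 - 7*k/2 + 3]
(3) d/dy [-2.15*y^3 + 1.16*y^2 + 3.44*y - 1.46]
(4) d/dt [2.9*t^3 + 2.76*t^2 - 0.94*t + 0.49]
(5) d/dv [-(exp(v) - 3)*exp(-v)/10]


(1) = (-4.23*cos(s)^2 + 16.92*cos(s) - 4.49)*sin(s)
(2) = 2*k - 7/2
(3) = -6.45*y^2 + 2.32*y + 3.44
(4) = 8.7*t^2 + 5.52*t - 0.94
(5) = -3*exp(-v)/10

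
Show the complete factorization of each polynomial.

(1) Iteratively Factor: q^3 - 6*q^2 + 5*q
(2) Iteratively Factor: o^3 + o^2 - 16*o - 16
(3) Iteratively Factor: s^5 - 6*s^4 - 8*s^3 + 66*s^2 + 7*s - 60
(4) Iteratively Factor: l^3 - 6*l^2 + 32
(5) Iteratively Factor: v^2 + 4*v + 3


(1) = (q - 1)*(q^2 - 5*q) = q*(q - 1)*(q - 5)
(2) = (o + 1)*(o^2 - 16) = (o - 4)*(o + 1)*(o + 4)
(3) = (s - 1)*(s^4 - 5*s^3 - 13*s^2 + 53*s + 60) = (s - 5)*(s - 1)*(s^3 - 13*s - 12) = (s - 5)*(s - 4)*(s - 1)*(s^2 + 4*s + 3) = (s - 5)*(s - 4)*(s - 1)*(s + 3)*(s + 1)
(4) = (l + 2)*(l^2 - 8*l + 16) = (l - 4)*(l + 2)*(l - 4)
(5) = (v + 1)*(v + 3)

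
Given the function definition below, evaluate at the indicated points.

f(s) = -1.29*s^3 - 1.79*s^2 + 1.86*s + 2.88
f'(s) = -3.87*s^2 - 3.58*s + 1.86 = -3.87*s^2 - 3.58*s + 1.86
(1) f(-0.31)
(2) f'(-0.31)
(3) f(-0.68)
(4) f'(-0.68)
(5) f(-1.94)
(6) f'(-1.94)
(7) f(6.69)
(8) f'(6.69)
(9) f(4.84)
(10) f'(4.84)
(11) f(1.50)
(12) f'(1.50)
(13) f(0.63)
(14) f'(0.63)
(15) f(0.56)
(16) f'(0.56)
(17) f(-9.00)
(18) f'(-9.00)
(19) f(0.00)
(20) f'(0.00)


(1) = 2.17
(2) = 2.60
(3) = 1.19
(4) = 2.50
(5) = 1.95
(6) = -5.76
(7) = -451.04
(8) = -195.30
(9) = -176.31
(10) = -106.12
(11) = -2.71
(12) = -12.22
(13) = 3.02
(14) = -1.93
(15) = 3.13
(16) = -1.36
(17) = 781.56
(18) = -279.39
(19) = 2.88
(20) = 1.86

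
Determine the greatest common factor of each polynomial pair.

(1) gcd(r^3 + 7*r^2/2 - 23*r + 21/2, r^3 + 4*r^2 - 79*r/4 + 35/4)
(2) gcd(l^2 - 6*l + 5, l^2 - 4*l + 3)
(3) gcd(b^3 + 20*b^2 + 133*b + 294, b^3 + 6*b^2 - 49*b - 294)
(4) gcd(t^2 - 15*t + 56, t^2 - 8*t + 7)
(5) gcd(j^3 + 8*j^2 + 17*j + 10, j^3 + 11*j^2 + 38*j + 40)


(1) = gcd((r - 3)*(r - 1/2)*(r + 7), (r - 5/2)*(r - 1/2)*(r + 7)) = r^2 + 13*r/2 - 7/2
(2) = gcd((l - 5)*(l - 1), (l - 3)*(l - 1)) = l - 1
(3) = gcd((b + 6)*(b + 7)^2, (b - 7)*(b + 6)*(b + 7)) = b^2 + 13*b + 42
(4) = t - 7
(5) = gcd((j + 1)*(j + 2)*(j + 5), (j + 2)*(j + 4)*(j + 5)) = j^2 + 7*j + 10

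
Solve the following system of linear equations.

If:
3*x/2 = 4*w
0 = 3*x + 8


Then:
w = -1
x = -8/3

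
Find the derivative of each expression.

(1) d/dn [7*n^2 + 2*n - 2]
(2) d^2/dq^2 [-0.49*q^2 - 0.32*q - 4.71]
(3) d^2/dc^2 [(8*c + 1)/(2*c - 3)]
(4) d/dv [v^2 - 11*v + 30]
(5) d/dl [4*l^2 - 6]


(1) = 14*n + 2
(2) = -0.980000000000000
(3) = 104/(2*c - 3)^3
(4) = 2*v - 11
(5) = 8*l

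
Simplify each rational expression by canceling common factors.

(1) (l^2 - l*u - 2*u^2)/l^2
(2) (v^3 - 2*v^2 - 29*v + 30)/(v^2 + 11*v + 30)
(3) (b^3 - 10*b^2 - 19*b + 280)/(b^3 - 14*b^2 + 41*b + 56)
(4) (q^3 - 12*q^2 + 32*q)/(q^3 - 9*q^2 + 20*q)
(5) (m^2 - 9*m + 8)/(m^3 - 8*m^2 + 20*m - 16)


(1) = (l^2 - l*u - 2*u^2)/l^2
(2) = (v^2 - 7*v + 6)/(v + 6)
(3) = (b + 5)/(b + 1)
(4) = (q - 8)/(q - 5)
(5) = (m^2 - 9*m + 8)/(m^3 - 8*m^2 + 20*m - 16)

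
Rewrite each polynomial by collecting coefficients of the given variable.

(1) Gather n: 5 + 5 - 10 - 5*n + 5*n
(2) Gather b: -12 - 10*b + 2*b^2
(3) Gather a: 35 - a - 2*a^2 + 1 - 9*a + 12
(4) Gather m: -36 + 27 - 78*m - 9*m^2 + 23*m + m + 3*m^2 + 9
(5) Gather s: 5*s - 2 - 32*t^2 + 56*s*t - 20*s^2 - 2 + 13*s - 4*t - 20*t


(1) = 0
(2) = 2*b^2 - 10*b - 12
(3) = -2*a^2 - 10*a + 48
(4) = -6*m^2 - 54*m
(5) = -20*s^2 + s*(56*t + 18) - 32*t^2 - 24*t - 4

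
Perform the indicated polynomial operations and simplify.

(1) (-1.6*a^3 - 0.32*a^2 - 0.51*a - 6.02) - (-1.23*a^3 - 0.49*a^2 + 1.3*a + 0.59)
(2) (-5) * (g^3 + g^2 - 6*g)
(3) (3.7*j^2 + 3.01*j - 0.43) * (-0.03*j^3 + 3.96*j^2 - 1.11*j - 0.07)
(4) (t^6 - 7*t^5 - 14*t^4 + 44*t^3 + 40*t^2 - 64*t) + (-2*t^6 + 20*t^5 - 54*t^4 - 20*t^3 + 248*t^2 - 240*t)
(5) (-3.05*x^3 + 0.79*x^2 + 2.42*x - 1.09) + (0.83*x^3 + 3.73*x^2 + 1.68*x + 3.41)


(1) = -0.37*a^3 + 0.17*a^2 - 1.81*a - 6.61
(2) = -5*g^3 - 5*g^2 + 30*g
(3) = -0.111*j^5 + 14.5617*j^4 + 7.8255*j^3 - 5.3029*j^2 + 0.2666*j + 0.0301
(4) = -t^6 + 13*t^5 - 68*t^4 + 24*t^3 + 288*t^2 - 304*t
(5) = -2.22*x^3 + 4.52*x^2 + 4.1*x + 2.32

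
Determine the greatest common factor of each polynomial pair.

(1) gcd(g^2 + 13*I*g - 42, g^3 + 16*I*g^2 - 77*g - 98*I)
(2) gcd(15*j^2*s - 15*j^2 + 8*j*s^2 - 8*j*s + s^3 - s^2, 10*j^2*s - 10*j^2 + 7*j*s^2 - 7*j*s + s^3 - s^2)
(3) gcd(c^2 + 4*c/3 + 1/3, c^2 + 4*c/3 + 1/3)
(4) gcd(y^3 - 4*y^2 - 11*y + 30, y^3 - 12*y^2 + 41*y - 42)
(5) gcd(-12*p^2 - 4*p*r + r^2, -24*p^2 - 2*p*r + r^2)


(1) = g + 7*I
(2) = gcd((3*j + s)*(5*j + s)*(s - 1), (2*j + s)*(5*j + s)*(s - 1)) = 5*j*s - 5*j + s^2 - s
(3) = c^2 + 4*c/3 + 1/3
(4) = y - 2
(5) = 6*p - r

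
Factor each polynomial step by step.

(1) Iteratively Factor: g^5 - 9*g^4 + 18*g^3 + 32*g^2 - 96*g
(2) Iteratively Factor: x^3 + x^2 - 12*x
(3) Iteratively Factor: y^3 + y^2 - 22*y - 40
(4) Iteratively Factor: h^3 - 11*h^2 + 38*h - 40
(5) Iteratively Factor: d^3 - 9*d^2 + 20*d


(1) = (g - 4)*(g^4 - 5*g^3 - 2*g^2 + 24*g) = (g - 4)*(g - 3)*(g^3 - 2*g^2 - 8*g) = (g - 4)*(g - 3)*(g + 2)*(g^2 - 4*g) = (g - 4)^2*(g - 3)*(g + 2)*(g)
(2) = (x + 4)*(x^2 - 3*x) = (x - 3)*(x + 4)*(x)
(3) = (y + 2)*(y^2 - y - 20) = (y - 5)*(y + 2)*(y + 4)
(4) = (h - 2)*(h^2 - 9*h + 20) = (h - 4)*(h - 2)*(h - 5)
(5) = (d - 4)*(d^2 - 5*d) = (d - 5)*(d - 4)*(d)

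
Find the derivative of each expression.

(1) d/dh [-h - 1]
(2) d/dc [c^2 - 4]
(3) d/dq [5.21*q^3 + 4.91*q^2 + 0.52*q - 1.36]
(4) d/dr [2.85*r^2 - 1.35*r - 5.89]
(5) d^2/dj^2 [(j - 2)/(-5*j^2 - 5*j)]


(1) = -1
(2) = 2*c
(3) = 15.63*q^2 + 9.82*q + 0.52
(4) = 5.7*r - 1.35
(5) = 2*(j*(j + 1)*(3*j - 1) - (j - 2)*(2*j + 1)^2)/(5*j^3*(j + 1)^3)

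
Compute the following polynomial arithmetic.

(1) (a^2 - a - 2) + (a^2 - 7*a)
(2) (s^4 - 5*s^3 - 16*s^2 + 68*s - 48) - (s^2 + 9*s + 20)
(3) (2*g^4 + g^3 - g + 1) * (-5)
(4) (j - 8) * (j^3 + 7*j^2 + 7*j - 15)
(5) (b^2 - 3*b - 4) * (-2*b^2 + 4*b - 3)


(1) = 2*a^2 - 8*a - 2
(2) = s^4 - 5*s^3 - 17*s^2 + 59*s - 68
(3) = -10*g^4 - 5*g^3 + 5*g - 5
(4) = j^4 - j^3 - 49*j^2 - 71*j + 120
(5) = -2*b^4 + 10*b^3 - 7*b^2 - 7*b + 12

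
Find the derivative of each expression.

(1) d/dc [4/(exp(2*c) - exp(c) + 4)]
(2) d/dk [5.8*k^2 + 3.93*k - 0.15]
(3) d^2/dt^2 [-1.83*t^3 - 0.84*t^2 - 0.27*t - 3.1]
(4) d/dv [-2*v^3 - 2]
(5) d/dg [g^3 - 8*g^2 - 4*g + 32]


(1) = (4 - 8*exp(c))*exp(c)/(exp(2*c) - exp(c) + 4)^2
(2) = 11.6*k + 3.93
(3) = -10.98*t - 1.68
(4) = -6*v^2
(5) = 3*g^2 - 16*g - 4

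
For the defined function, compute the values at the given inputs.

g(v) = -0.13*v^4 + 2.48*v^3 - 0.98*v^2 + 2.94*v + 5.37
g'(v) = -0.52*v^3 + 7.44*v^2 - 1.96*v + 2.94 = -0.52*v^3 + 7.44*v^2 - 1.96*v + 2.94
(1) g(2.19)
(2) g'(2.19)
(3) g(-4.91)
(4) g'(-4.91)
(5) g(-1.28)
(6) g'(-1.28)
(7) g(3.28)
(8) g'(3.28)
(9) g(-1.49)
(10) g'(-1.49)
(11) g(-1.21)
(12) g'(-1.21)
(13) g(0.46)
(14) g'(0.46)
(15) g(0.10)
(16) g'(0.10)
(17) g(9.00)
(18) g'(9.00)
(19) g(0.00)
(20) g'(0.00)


(1) = 30.17
(2) = 28.87
(3) = -401.81
(4) = 253.48
(5) = -5.55
(6) = 18.73
(7) = 76.94
(8) = 58.20
(9) = -10.03
(10) = 24.10
(11) = -4.29
(12) = 17.13
(13) = 6.75
(14) = 3.56
(15) = 5.66
(16) = 2.82
(17) = 907.44
(18) = 208.86
(19) = 5.37
(20) = 2.94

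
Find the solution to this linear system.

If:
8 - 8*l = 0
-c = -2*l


Then:
c = 2
l = 1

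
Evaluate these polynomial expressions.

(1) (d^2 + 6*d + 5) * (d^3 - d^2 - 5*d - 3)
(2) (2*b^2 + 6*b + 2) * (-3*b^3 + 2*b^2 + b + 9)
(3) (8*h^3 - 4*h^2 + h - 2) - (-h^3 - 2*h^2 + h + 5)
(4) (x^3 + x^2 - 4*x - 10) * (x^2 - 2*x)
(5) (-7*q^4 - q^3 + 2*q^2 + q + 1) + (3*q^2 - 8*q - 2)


(1) = d^5 + 5*d^4 - 6*d^3 - 38*d^2 - 43*d - 15
(2) = -6*b^5 - 14*b^4 + 8*b^3 + 28*b^2 + 56*b + 18
(3) = 9*h^3 - 2*h^2 - 7
(4) = x^5 - x^4 - 6*x^3 - 2*x^2 + 20*x
(5) = -7*q^4 - q^3 + 5*q^2 - 7*q - 1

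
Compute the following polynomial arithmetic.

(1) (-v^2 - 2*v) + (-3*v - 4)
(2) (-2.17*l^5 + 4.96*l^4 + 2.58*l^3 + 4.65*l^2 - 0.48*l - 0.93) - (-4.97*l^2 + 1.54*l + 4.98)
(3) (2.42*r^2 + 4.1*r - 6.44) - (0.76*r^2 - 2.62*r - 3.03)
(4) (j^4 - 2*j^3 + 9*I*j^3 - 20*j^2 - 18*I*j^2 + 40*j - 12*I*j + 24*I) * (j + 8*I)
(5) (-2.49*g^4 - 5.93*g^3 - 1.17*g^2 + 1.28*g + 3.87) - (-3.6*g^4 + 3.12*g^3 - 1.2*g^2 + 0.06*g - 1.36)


(1) = -v^2 - 5*v - 4
(2) = -2.17*l^5 + 4.96*l^4 + 2.58*l^3 + 9.62*l^2 - 2.02*l - 5.91
(3) = 1.66*r^2 + 6.72*r - 3.41
(4) = j^5 - 2*j^4 + 17*I*j^4 - 92*j^3 - 34*I*j^3 + 184*j^2 - 172*I*j^2 + 96*j + 344*I*j - 192
(5) = 1.11*g^4 - 9.05*g^3 + 0.03*g^2 + 1.22*g + 5.23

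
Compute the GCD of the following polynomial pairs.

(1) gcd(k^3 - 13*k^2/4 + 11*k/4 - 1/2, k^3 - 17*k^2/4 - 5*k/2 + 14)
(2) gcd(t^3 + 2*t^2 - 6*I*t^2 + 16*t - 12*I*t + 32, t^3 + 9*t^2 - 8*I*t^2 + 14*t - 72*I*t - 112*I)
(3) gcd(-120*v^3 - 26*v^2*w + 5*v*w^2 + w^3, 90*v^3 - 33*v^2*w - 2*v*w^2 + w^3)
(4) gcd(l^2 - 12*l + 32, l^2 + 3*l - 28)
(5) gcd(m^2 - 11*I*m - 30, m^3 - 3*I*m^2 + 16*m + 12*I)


(1) = k - 2
(2) = gcd((t + 2)*(t - 8*I)*(t + 2*I), (t + 2)*(t + 7)*(t - 8*I)) = t^2 + t*(2 - 8*I) - 16*I
(3) = 30*v^2 - v*w - w^2
(4) = gcd((l - 8)*(l - 4), (l - 4)*(l + 7)) = l - 4
(5) = gcd((m - 6*I)*(m - 5*I), (m - 6*I)*(m + I)*(m + 2*I)) = m - 6*I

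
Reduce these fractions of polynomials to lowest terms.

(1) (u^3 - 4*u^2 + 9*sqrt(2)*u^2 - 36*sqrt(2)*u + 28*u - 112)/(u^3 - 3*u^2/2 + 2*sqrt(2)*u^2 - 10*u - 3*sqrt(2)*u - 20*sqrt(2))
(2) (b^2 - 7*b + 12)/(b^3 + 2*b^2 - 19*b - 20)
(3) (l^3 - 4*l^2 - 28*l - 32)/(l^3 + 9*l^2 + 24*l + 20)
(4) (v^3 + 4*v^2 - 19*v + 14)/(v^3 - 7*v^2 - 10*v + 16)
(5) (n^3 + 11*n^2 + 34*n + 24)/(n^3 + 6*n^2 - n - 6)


(1) = (2*u + 14*sqrt(2))/(2*u + 5)
(2) = (b - 3)/(b^2 + 6*b + 5)
(3) = (l - 8)/(l + 5)
(4) = (v^2 + 5*v - 14)/(v^2 - 6*v - 16)
(5) = (n + 4)/(n - 1)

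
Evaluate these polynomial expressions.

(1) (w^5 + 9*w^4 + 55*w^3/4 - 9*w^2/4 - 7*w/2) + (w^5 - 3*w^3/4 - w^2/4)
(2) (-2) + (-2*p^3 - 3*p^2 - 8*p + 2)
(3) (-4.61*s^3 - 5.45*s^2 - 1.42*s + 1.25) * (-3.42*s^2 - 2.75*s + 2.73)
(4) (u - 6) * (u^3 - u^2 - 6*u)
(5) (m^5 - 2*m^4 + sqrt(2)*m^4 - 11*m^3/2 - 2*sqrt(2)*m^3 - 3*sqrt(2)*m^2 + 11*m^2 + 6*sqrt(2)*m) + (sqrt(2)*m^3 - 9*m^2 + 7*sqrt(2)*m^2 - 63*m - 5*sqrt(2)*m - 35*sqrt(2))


(1) = 2*w^5 + 9*w^4 + 13*w^3 - 5*w^2/2 - 7*w/2
(2) = -2*p^3 - 3*p^2 - 8*p
(3) = 15.7662*s^5 + 31.3165*s^4 + 7.2586*s^3 - 15.2485*s^2 - 7.3141*s + 3.4125
(4) = u^4 - 7*u^3 + 36*u
(5) = m^5 - 2*m^4 + sqrt(2)*m^4 - 11*m^3/2 - sqrt(2)*m^3 + 2*m^2 + 4*sqrt(2)*m^2 - 63*m + sqrt(2)*m - 35*sqrt(2)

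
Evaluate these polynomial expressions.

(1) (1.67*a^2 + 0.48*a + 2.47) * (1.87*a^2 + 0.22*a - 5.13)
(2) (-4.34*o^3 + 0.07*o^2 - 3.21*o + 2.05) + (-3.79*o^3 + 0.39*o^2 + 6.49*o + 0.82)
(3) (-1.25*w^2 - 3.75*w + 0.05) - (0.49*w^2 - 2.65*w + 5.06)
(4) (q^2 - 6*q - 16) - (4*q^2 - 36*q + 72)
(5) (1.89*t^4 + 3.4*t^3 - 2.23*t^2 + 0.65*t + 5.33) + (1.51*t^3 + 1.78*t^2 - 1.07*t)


(1) = 3.1229*a^4 + 1.265*a^3 - 3.8426*a^2 - 1.919*a - 12.6711
(2) = -8.13*o^3 + 0.46*o^2 + 3.28*o + 2.87
(3) = -1.74*w^2 - 1.1*w - 5.01
(4) = -3*q^2 + 30*q - 88
(5) = 1.89*t^4 + 4.91*t^3 - 0.45*t^2 - 0.42*t + 5.33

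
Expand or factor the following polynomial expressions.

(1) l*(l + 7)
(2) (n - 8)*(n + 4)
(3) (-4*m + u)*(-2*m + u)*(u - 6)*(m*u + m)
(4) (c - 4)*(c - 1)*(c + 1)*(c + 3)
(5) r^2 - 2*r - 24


(1) = l^2 + 7*l
(2) = n^2 - 4*n - 32
(3) = 8*m^3*u^2 - 40*m^3*u - 48*m^3 - 6*m^2*u^3 + 30*m^2*u^2 + 36*m^2*u + m*u^4 - 5*m*u^3 - 6*m*u^2
(4) = c^4 - c^3 - 13*c^2 + c + 12
(5) = (r - 6)*(r + 4)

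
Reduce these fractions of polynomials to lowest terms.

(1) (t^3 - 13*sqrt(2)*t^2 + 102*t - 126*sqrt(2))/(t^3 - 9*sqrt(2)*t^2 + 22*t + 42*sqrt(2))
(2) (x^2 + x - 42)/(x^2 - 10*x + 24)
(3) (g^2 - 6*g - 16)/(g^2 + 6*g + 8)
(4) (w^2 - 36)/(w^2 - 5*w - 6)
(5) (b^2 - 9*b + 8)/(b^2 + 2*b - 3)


(1) = (t - 3*sqrt(2))/(t + sqrt(2))
(2) = (x + 7)/(x - 4)
(3) = (g - 8)/(g + 4)
(4) = (w + 6)/(w + 1)
(5) = (b - 8)/(b + 3)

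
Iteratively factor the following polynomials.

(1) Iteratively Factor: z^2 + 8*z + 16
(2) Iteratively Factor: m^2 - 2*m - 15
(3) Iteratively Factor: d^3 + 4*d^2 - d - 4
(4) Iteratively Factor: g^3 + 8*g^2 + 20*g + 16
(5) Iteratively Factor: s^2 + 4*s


(1) = (z + 4)*(z + 4)
(2) = (m + 3)*(m - 5)
(3) = (d + 1)*(d^2 + 3*d - 4) = (d + 1)*(d + 4)*(d - 1)
(4) = (g + 2)*(g^2 + 6*g + 8) = (g + 2)^2*(g + 4)
(5) = (s)*(s + 4)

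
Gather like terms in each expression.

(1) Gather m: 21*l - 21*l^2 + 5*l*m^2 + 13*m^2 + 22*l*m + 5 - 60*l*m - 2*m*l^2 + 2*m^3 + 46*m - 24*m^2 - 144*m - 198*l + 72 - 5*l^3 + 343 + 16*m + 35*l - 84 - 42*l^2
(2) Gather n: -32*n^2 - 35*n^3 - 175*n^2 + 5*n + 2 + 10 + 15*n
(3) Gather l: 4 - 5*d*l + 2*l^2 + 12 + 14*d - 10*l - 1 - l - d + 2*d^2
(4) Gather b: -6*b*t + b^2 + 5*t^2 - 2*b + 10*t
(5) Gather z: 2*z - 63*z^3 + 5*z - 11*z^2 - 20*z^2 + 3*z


(1) = -5*l^3 - 63*l^2 - 142*l + 2*m^3 + m^2*(5*l - 11) + m*(-2*l^2 - 38*l - 82) + 336
(2) = -35*n^3 - 207*n^2 + 20*n + 12
(3) = 2*d^2 + 13*d + 2*l^2 + l*(-5*d - 11) + 15
(4) = b^2 + b*(-6*t - 2) + 5*t^2 + 10*t
(5) = -63*z^3 - 31*z^2 + 10*z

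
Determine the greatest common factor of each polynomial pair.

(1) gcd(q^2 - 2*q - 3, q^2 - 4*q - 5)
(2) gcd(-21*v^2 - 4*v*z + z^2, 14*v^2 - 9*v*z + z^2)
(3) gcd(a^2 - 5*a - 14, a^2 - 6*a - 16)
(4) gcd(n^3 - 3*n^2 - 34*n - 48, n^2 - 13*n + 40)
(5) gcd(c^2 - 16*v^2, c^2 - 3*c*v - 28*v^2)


(1) = q + 1
(2) = gcd((-7*v + z)*(3*v + z), (-7*v + z)*(-2*v + z)) = -7*v + z
(3) = a + 2
(4) = gcd((n - 8)*(n + 2)*(n + 3), (n - 8)*(n - 5)) = n - 8
(5) = c + 4*v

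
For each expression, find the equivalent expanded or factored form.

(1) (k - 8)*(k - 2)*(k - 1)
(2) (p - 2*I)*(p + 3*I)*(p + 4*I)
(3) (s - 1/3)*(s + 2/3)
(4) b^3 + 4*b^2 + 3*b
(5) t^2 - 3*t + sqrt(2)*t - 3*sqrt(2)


(1) = k^3 - 11*k^2 + 26*k - 16
(2) = p^3 + 5*I*p^2 + 2*p + 24*I
(3) = s^2 + s/3 - 2/9
(4) = b*(b + 1)*(b + 3)
(5) = (t - 3)*(t + sqrt(2))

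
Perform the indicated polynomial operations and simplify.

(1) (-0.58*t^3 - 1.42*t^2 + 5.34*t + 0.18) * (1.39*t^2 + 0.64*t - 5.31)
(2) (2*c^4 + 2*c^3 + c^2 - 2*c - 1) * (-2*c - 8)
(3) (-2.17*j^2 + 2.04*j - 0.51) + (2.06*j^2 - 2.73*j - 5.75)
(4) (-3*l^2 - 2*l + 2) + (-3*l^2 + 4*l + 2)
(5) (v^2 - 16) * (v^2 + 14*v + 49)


(1) = -0.8062*t^5 - 2.345*t^4 + 9.5936*t^3 + 11.208*t^2 - 28.2402*t - 0.9558
(2) = -4*c^5 - 20*c^4 - 18*c^3 - 4*c^2 + 18*c + 8
(3) = -0.11*j^2 - 0.69*j - 6.26
(4) = -6*l^2 + 2*l + 4
(5) = v^4 + 14*v^3 + 33*v^2 - 224*v - 784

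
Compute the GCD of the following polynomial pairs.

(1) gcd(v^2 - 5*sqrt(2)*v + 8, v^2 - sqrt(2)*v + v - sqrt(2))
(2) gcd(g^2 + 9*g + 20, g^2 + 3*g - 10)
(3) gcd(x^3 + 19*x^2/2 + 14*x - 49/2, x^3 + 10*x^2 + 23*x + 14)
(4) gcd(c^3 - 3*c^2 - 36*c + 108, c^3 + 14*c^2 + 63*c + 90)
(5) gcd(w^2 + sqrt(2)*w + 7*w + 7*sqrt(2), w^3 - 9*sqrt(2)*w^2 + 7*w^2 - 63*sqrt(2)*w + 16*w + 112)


(1) = v - sqrt(2)
(2) = gcd((g + 4)*(g + 5), (g - 2)*(g + 5)) = g + 5
(3) = x + 7
(4) = c + 6
(5) = gcd((w + 7)*(w + sqrt(2)), (w + 7)*(w - 8*sqrt(2))*(w - sqrt(2))) = w + 7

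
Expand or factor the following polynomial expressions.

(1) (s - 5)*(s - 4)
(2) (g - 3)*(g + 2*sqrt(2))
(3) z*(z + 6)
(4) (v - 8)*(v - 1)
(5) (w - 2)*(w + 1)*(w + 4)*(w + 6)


(1) = s^2 - 9*s + 20
(2) = g^2 - 3*g + 2*sqrt(2)*g - 6*sqrt(2)
(3) = z^2 + 6*z
(4) = v^2 - 9*v + 8
(5) = w^4 + 9*w^3 + 12*w^2 - 44*w - 48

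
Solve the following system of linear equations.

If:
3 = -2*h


Then:
h = -3/2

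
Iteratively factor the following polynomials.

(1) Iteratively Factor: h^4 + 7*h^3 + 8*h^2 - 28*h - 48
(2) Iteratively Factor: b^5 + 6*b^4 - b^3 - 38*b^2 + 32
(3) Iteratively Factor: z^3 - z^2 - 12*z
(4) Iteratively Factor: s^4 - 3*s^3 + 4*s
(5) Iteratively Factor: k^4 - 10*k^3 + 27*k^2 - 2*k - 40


(1) = (h + 3)*(h^3 + 4*h^2 - 4*h - 16) = (h + 2)*(h + 3)*(h^2 + 2*h - 8) = (h + 2)*(h + 3)*(h + 4)*(h - 2)
(2) = (b + 4)*(b^4 + 2*b^3 - 9*b^2 - 2*b + 8) = (b + 1)*(b + 4)*(b^3 + b^2 - 10*b + 8) = (b - 2)*(b + 1)*(b + 4)*(b^2 + 3*b - 4) = (b - 2)*(b - 1)*(b + 1)*(b + 4)*(b + 4)
(3) = (z + 3)*(z^2 - 4*z) = (z - 4)*(z + 3)*(z)
(4) = (s - 2)*(s^3 - s^2 - 2*s) = (s - 2)*(s + 1)*(s^2 - 2*s) = s*(s - 2)*(s + 1)*(s - 2)
(5) = (k - 5)*(k^3 - 5*k^2 + 2*k + 8) = (k - 5)*(k - 2)*(k^2 - 3*k - 4) = (k - 5)*(k - 2)*(k + 1)*(k - 4)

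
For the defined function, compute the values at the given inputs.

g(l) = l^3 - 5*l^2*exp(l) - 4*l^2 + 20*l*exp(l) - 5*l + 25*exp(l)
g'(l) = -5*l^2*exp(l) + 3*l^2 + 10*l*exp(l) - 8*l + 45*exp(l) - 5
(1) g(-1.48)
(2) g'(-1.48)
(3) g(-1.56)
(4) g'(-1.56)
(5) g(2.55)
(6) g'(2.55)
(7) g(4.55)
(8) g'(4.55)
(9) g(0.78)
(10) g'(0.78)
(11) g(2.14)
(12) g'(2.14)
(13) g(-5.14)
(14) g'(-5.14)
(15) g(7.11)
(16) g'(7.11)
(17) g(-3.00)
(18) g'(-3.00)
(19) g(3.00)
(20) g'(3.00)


(1) = -8.14
(2) = 17.79
(3) = -9.59
(4) = 18.40
(5) = 534.77
(6) = 480.62
(7) = 1170.36
(8) = -1210.70
(9) = 76.07
(10) = 99.13
(11) = 362.42
(12) = 361.36
(13) = -217.00
(14) = 114.57
(15) = -104617.01
(16) = -167202.84
(17) = -51.98
(18) = 44.51
(19) = 779.42
(20) = 600.57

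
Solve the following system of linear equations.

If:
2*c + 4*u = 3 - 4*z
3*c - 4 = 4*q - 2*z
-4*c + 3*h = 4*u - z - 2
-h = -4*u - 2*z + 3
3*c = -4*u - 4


Then:
c = -1/3
h = -8/3
q = -5/12
u = -3/4
z = 5/3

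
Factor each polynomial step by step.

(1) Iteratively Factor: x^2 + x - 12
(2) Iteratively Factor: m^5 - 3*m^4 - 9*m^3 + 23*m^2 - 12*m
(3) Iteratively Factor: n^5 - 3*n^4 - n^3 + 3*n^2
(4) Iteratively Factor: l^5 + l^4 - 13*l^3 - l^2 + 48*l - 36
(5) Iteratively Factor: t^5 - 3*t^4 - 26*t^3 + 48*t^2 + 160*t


(1) = (x + 4)*(x - 3)
(2) = (m - 1)*(m^4 - 2*m^3 - 11*m^2 + 12*m) = (m - 1)*(m + 3)*(m^3 - 5*m^2 + 4*m) = m*(m - 1)*(m + 3)*(m^2 - 5*m + 4) = m*(m - 4)*(m - 1)*(m + 3)*(m - 1)
(3) = (n - 1)*(n^4 - 2*n^3 - 3*n^2) = n*(n - 1)*(n^3 - 2*n^2 - 3*n) = n^2*(n - 1)*(n^2 - 2*n - 3) = n^2*(n - 3)*(n - 1)*(n + 1)
(4) = (l + 3)*(l^4 - 2*l^3 - 7*l^2 + 20*l - 12) = (l - 2)*(l + 3)*(l^3 - 7*l + 6) = (l - 2)^2*(l + 3)*(l^2 + 2*l - 3) = (l - 2)^2*(l - 1)*(l + 3)*(l + 3)
(5) = (t - 5)*(t^4 + 2*t^3 - 16*t^2 - 32*t) = (t - 5)*(t + 2)*(t^3 - 16*t) = t*(t - 5)*(t + 2)*(t^2 - 16) = t*(t - 5)*(t + 2)*(t + 4)*(t - 4)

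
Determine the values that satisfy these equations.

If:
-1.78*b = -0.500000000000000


Then:
b = 0.28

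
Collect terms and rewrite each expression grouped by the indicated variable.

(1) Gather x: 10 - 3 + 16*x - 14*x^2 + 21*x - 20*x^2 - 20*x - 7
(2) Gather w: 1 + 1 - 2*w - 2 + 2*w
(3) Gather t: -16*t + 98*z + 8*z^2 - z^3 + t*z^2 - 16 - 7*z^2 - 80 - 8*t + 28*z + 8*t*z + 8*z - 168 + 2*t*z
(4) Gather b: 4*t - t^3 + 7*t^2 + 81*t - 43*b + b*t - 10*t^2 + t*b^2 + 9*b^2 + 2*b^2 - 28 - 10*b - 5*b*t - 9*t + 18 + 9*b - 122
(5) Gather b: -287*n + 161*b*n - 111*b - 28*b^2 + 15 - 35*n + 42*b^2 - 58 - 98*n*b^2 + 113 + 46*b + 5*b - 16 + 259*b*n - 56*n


(1) = -34*x^2 + 17*x
(2) = 0
(3) = t*(z^2 + 10*z - 24) - z^3 + z^2 + 134*z - 264
(4) = b^2*(t + 11) + b*(-4*t - 44) - t^3 - 3*t^2 + 76*t - 132
(5) = b^2*(14 - 98*n) + b*(420*n - 60) - 378*n + 54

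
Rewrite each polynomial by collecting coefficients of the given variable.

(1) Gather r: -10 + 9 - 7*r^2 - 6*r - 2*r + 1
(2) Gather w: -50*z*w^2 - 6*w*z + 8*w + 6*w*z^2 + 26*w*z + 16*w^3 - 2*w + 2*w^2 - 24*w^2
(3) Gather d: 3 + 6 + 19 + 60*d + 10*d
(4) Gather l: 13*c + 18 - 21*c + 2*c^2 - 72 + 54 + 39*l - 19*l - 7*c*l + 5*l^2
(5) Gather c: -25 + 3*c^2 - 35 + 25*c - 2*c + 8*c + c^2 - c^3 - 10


(1) = -7*r^2 - 8*r
(2) = 16*w^3 + w^2*(-50*z - 22) + w*(6*z^2 + 20*z + 6)
(3) = 70*d + 28
(4) = 2*c^2 - 8*c + 5*l^2 + l*(20 - 7*c)
(5) = -c^3 + 4*c^2 + 31*c - 70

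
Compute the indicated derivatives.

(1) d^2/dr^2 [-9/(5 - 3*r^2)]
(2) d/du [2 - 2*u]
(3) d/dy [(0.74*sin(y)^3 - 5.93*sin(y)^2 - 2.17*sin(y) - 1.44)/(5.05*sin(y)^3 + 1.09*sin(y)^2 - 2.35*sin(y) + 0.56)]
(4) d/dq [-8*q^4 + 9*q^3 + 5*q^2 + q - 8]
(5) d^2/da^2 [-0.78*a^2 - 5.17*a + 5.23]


(1) = 54*(9*r^2 + 5)/(3*r^2 - 5)^3
(2) = -2
(3) = (30.7531*sin(y)^4 + 18.439*sin(y)^3 + 39.36*sin(y)^2 - 3.5024*sin(y) - 4.5992)*cos(y)/(25.5025*sin(y)^6 + 11.009*sin(y)^5 - 22.5469*sin(y)^4 + 0.533*sin(y)^3 + 6.7433*sin(y)^2 - 2.632*sin(y) + 0.3136)
(4) = -32*q^3 + 27*q^2 + 10*q + 1
(5) = -1.56000000000000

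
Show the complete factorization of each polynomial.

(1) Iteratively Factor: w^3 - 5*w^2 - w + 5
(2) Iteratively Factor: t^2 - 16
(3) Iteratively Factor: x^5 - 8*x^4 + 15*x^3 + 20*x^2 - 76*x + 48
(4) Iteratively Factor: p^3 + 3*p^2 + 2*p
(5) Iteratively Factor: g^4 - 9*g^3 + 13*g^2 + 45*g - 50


(1) = (w + 1)*(w^2 - 6*w + 5) = (w - 1)*(w + 1)*(w - 5)
(2) = (t - 4)*(t + 4)
(3) = (x - 1)*(x^4 - 7*x^3 + 8*x^2 + 28*x - 48) = (x - 3)*(x - 1)*(x^3 - 4*x^2 - 4*x + 16) = (x - 4)*(x - 3)*(x - 1)*(x^2 - 4) = (x - 4)*(x - 3)*(x - 2)*(x - 1)*(x + 2)
(4) = (p)*(p^2 + 3*p + 2) = p*(p + 2)*(p + 1)
(5) = (g - 5)*(g^3 - 4*g^2 - 7*g + 10) = (g - 5)^2*(g^2 + g - 2) = (g - 5)^2*(g - 1)*(g + 2)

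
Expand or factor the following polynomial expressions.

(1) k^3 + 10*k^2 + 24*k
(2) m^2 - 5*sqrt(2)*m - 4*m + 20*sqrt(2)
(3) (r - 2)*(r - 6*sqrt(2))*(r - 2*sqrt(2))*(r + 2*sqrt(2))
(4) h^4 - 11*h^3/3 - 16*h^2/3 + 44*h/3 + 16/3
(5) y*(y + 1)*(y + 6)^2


(1) = k*(k + 4)*(k + 6)
(2) = (m - 4)*(m - 5*sqrt(2))
(3) = r^4 - 6*sqrt(2)*r^3 - 2*r^3 - 8*r^2 + 12*sqrt(2)*r^2 + 16*r + 48*sqrt(2)*r - 96*sqrt(2)
(4) = (h - 4)*(h - 2)*(h + 1/3)*(h + 2)
(5) = y^4 + 13*y^3 + 48*y^2 + 36*y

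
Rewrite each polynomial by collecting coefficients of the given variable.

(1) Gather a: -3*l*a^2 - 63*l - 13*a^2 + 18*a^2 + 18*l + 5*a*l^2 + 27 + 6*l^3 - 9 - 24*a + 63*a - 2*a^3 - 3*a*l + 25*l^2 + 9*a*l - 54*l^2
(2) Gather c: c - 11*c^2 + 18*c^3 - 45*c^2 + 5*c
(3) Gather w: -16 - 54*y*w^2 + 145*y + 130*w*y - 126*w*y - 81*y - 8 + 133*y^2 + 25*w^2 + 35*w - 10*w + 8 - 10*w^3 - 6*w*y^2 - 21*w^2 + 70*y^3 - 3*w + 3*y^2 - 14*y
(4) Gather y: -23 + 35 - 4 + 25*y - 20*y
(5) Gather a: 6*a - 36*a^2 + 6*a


(1) = -2*a^3 + a^2*(5 - 3*l) + a*(5*l^2 + 6*l + 39) + 6*l^3 - 29*l^2 - 45*l + 18
(2) = 18*c^3 - 56*c^2 + 6*c
(3) = -10*w^3 + w^2*(4 - 54*y) + w*(-6*y^2 + 4*y + 22) + 70*y^3 + 136*y^2 + 50*y - 16
(4) = 5*y + 8
(5) = -36*a^2 + 12*a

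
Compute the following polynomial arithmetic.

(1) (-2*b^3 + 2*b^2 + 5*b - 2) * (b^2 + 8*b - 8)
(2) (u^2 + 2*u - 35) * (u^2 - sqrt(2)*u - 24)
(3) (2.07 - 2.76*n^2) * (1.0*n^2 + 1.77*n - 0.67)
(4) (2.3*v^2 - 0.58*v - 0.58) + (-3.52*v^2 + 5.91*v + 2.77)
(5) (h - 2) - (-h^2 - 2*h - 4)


(1) = -2*b^5 - 14*b^4 + 37*b^3 + 22*b^2 - 56*b + 16
(2) = u^4 - sqrt(2)*u^3 + 2*u^3 - 59*u^2 - 2*sqrt(2)*u^2 - 48*u + 35*sqrt(2)*u + 840
(3) = -2.76*n^4 - 4.8852*n^3 + 3.9192*n^2 + 3.6639*n - 1.3869
(4) = -1.22*v^2 + 5.33*v + 2.19
(5) = h^2 + 3*h + 2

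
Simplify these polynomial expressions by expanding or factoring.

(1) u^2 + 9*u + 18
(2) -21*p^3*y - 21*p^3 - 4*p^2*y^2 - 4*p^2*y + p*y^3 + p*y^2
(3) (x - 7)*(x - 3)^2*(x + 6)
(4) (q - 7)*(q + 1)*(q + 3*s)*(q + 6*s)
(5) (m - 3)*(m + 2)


(1) = (u + 3)*(u + 6)
(2) = (-7*p + y)*(3*p + y)*(p*y + p)
(3) = x^4 - 7*x^3 - 27*x^2 + 243*x - 378
(4) = q^4 + 9*q^3*s - 6*q^3 + 18*q^2*s^2 - 54*q^2*s - 7*q^2 - 108*q*s^2 - 63*q*s - 126*s^2
(5) = m^2 - m - 6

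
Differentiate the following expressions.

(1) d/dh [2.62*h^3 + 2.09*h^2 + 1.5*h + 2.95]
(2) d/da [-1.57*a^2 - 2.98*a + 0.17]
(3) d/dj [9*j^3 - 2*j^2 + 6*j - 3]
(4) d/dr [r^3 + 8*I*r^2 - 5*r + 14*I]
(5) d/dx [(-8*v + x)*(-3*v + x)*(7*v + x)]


(1) = 7.86*h^2 + 4.18*h + 1.5
(2) = -3.14*a - 2.98
(3) = 27*j^2 - 4*j + 6
(4) = 3*r^2 + 16*I*r - 5
(5) = -53*v^2 - 8*v*x + 3*x^2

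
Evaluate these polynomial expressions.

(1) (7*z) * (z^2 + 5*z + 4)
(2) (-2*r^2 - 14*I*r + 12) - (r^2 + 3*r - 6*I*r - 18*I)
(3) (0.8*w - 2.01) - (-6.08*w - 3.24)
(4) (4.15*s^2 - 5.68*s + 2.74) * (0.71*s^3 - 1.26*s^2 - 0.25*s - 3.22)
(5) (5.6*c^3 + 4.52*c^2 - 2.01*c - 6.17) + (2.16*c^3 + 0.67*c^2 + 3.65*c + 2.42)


(1) = 7*z^3 + 35*z^2 + 28*z
(2) = -3*r^2 - 3*r - 8*I*r + 12 + 18*I
(3) = 6.88*w + 1.23
(4) = 2.9465*s^5 - 9.2618*s^4 + 8.0647*s^3 - 15.3954*s^2 + 17.6046*s - 8.8228
(5) = 7.76*c^3 + 5.19*c^2 + 1.64*c - 3.75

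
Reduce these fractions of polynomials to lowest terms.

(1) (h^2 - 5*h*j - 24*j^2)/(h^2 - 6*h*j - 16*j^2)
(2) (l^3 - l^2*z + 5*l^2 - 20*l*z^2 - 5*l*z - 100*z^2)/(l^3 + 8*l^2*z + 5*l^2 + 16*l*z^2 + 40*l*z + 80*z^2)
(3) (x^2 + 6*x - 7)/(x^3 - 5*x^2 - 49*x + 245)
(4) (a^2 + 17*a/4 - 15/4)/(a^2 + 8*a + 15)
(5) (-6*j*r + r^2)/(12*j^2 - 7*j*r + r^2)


(1) = (h + 3*j)/(h + 2*j)
(2) = (l - 5*z)/(l + 4*z)
(3) = (x - 1)/(x^2 - 12*x + 35)
(4) = (4*a - 3)/(4*a + 12)
(5) = (-6*j*r + r^2)/(12*j^2 - 7*j*r + r^2)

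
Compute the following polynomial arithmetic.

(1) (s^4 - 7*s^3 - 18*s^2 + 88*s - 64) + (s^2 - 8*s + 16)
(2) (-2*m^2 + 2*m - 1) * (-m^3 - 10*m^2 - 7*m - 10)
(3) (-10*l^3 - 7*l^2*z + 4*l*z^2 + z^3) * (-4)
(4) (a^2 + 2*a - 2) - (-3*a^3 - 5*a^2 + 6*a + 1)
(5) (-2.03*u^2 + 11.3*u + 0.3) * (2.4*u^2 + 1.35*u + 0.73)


(1) = s^4 - 7*s^3 - 17*s^2 + 80*s - 48
(2) = 2*m^5 + 18*m^4 - 5*m^3 + 16*m^2 - 13*m + 10
(3) = 40*l^3 + 28*l^2*z - 16*l*z^2 - 4*z^3
(4) = 3*a^3 + 6*a^2 - 4*a - 3
(5) = -4.872*u^4 + 24.3795*u^3 + 14.4931*u^2 + 8.654*u + 0.219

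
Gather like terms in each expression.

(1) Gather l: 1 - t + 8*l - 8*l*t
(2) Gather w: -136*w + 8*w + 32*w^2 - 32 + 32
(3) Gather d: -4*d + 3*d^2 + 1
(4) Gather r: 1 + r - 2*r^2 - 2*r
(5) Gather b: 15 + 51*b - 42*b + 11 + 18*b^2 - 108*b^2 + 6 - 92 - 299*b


(1) = l*(8 - 8*t) - t + 1
(2) = 32*w^2 - 128*w
(3) = 3*d^2 - 4*d + 1
(4) = -2*r^2 - r + 1
(5) = -90*b^2 - 290*b - 60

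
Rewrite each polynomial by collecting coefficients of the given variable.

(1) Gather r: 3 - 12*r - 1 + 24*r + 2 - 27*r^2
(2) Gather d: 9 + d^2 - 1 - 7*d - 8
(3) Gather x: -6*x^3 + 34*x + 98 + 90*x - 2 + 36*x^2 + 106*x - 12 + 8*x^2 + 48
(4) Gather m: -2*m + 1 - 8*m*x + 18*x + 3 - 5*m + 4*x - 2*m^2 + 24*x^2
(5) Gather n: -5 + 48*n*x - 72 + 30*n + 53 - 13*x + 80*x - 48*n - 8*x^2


(1) = -27*r^2 + 12*r + 4
(2) = d^2 - 7*d
(3) = -6*x^3 + 44*x^2 + 230*x + 132
(4) = -2*m^2 + m*(-8*x - 7) + 24*x^2 + 22*x + 4
(5) = n*(48*x - 18) - 8*x^2 + 67*x - 24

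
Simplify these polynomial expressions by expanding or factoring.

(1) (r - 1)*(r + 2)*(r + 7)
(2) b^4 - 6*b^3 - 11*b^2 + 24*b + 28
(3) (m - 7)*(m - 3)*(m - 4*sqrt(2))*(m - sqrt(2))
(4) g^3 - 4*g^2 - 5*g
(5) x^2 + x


(1) = r^3 + 8*r^2 + 5*r - 14
(2) = (b - 7)*(b - 2)*(b + 1)*(b + 2)
(3) = m^4 - 10*m^3 - 5*sqrt(2)*m^3 + 29*m^2 + 50*sqrt(2)*m^2 - 105*sqrt(2)*m - 80*m + 168
(4) = g*(g - 5)*(g + 1)
(5) = x*(x + 1)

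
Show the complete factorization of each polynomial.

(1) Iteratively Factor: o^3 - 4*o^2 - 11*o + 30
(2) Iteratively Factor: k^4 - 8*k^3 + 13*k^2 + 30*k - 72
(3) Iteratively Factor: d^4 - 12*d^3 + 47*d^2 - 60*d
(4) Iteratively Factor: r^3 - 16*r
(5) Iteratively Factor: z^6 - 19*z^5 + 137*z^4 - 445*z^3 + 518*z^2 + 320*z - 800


(1) = (o - 2)*(o^2 - 2*o - 15) = (o - 5)*(o - 2)*(o + 3)
(2) = (k - 3)*(k^3 - 5*k^2 - 2*k + 24) = (k - 3)^2*(k^2 - 2*k - 8) = (k - 3)^2*(k + 2)*(k - 4)
(3) = (d)*(d^3 - 12*d^2 + 47*d - 60) = d*(d - 3)*(d^2 - 9*d + 20) = d*(d - 4)*(d - 3)*(d - 5)
(4) = (r - 4)*(r^2 + 4*r) = (r - 4)*(r + 4)*(r)
(5) = (z - 2)*(z^5 - 17*z^4 + 103*z^3 - 239*z^2 + 40*z + 400) = (z - 5)*(z - 2)*(z^4 - 12*z^3 + 43*z^2 - 24*z - 80) = (z - 5)*(z - 4)*(z - 2)*(z^3 - 8*z^2 + 11*z + 20) = (z - 5)^2*(z - 4)*(z - 2)*(z^2 - 3*z - 4) = (z - 5)^2*(z - 4)*(z - 2)*(z + 1)*(z - 4)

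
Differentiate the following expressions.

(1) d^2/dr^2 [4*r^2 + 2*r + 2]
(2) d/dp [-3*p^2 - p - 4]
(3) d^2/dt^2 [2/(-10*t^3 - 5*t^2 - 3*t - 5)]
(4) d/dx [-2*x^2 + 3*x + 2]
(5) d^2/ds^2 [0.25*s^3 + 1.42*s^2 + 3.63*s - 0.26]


(1) = 8
(2) = -6*p - 1
(3) = 4*(5*(6*t + 1)*(10*t^3 + 5*t^2 + 3*t + 5) - (30*t^2 + 10*t + 3)^2)/(10*t^3 + 5*t^2 + 3*t + 5)^3
(4) = 3 - 4*x
(5) = 1.5*s + 2.84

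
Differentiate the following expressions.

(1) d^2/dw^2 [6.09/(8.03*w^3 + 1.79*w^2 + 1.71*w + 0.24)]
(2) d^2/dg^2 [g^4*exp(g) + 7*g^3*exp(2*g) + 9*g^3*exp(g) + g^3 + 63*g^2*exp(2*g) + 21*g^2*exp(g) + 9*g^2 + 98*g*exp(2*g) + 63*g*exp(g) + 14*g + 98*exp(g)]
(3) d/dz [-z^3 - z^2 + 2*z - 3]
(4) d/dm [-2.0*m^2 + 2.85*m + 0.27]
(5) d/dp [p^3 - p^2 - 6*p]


(1) = (-(293.4162*w + 21.8022)*(8.03*w^3 + 1.79*w^2 + 1.71*w + 0.24) + 6.09*(24.09*w^2 + 3.58*w + 1.71)*(48.18*w^2 + 7.16*w + 3.42))/(8.03*w^3 + 1.79*w^2 + 1.71*w + 0.24)^3
(2) = g^4*exp(g) + 28*g^3*exp(2*g) + 17*g^3*exp(g) + 336*g^2*exp(2*g) + 87*g^2*exp(g) + 938*g*exp(2*g) + 201*g*exp(g) + 6*g + 518*exp(2*g) + 266*exp(g) + 18
(3) = -3*z^2 - 2*z + 2
(4) = 2.85 - 4.0*m
(5) = 3*p^2 - 2*p - 6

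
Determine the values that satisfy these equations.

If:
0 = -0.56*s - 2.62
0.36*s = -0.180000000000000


Then:
No Solution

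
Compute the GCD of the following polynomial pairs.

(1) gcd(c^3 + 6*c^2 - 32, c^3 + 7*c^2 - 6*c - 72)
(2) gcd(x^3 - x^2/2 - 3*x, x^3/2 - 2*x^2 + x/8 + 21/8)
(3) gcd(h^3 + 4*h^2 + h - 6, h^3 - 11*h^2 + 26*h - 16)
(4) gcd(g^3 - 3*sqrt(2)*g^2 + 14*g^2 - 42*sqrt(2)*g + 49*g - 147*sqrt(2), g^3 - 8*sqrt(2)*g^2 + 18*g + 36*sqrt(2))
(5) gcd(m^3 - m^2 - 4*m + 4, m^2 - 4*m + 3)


(1) = c + 4
(2) = 1
(3) = h - 1
(4) = g - 3*sqrt(2)
(5) = m - 1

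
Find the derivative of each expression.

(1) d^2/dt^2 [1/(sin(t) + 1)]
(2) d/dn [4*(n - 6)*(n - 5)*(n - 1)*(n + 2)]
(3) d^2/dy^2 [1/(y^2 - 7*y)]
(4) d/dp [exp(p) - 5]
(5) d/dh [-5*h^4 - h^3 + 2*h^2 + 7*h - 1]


(1) = (2 - sin(t))/(sin(t) + 1)^2
(2) = 16*n^3 - 120*n^2 + 136*n + 208
(3) = 2*(-y*(y - 7) + (2*y - 7)^2)/(y^3*(y - 7)^3)
(4) = exp(p)
(5) = -20*h^3 - 3*h^2 + 4*h + 7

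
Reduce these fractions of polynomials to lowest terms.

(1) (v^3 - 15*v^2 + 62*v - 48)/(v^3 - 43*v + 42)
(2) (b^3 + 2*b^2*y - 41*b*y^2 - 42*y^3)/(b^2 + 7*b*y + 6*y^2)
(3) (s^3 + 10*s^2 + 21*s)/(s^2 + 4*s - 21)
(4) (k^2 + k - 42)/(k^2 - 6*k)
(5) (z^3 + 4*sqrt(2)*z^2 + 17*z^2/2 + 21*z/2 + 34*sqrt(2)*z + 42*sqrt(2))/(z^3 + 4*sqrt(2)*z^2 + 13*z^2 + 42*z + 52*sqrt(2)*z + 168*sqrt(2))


(1) = (v - 8)/(v + 7)
(2) = (b^2 + b*y - 42*y^2)/(b + 6*y)
(3) = (s^2 + 3*s)/(s - 3)
(4) = (k + 7)/k
(5) = (2*z + 3)/(2*z + 12)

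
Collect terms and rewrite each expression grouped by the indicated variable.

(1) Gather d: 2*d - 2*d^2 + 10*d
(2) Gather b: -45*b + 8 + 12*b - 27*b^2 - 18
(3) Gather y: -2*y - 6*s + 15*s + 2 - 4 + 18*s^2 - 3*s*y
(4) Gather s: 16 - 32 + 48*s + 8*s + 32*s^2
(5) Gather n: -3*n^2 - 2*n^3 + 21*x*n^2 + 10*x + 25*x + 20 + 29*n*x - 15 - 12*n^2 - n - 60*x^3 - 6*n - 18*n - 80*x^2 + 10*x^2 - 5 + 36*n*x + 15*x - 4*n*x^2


(1) = -2*d^2 + 12*d
(2) = -27*b^2 - 33*b - 10
(3) = 18*s^2 + 9*s + y*(-3*s - 2) - 2
(4) = 32*s^2 + 56*s - 16
(5) = -2*n^3 + n^2*(21*x - 15) + n*(-4*x^2 + 65*x - 25) - 60*x^3 - 70*x^2 + 50*x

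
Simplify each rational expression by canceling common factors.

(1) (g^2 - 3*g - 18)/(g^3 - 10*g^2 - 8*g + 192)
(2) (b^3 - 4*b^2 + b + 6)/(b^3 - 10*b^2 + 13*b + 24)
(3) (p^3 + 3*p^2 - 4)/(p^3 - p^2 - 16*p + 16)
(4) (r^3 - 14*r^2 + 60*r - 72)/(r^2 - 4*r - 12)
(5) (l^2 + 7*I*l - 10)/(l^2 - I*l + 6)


(1) = (g + 3)/(g^2 - 4*g - 32)
(2) = (b - 2)/(b - 8)
(3) = (p^2 + 4*p + 4)/(p^2 - 16)
(4) = (r^2 - 8*r + 12)/(r + 2)
(5) = (l + 5*I)/(l - 3*I)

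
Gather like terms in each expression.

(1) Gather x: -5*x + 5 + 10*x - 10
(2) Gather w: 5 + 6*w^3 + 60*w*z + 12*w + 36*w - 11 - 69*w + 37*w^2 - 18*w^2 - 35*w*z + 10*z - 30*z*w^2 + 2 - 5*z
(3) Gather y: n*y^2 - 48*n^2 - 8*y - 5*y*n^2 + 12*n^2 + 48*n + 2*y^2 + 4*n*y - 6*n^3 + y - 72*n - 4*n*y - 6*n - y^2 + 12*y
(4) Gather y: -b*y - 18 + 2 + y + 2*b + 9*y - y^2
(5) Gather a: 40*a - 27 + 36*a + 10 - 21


(1) = 5*x - 5
(2) = 6*w^3 + w^2*(19 - 30*z) + w*(25*z - 21) + 5*z - 4
(3) = -6*n^3 - 36*n^2 - 30*n + y^2*(n + 1) + y*(5 - 5*n^2)
(4) = 2*b - y^2 + y*(10 - b) - 16
(5) = 76*a - 38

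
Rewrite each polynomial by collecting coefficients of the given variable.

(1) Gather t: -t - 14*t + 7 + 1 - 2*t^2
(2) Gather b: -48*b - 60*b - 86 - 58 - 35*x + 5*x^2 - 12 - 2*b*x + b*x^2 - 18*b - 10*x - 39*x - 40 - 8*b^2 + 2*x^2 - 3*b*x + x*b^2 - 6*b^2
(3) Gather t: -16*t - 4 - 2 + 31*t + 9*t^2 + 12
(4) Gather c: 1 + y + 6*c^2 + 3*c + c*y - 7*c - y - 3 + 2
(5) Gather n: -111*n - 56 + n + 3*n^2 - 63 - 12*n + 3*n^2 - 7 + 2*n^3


(1) = -2*t^2 - 15*t + 8
(2) = b^2*(x - 14) + b*(x^2 - 5*x - 126) + 7*x^2 - 84*x - 196
(3) = 9*t^2 + 15*t + 6
(4) = 6*c^2 + c*(y - 4)
(5) = 2*n^3 + 6*n^2 - 122*n - 126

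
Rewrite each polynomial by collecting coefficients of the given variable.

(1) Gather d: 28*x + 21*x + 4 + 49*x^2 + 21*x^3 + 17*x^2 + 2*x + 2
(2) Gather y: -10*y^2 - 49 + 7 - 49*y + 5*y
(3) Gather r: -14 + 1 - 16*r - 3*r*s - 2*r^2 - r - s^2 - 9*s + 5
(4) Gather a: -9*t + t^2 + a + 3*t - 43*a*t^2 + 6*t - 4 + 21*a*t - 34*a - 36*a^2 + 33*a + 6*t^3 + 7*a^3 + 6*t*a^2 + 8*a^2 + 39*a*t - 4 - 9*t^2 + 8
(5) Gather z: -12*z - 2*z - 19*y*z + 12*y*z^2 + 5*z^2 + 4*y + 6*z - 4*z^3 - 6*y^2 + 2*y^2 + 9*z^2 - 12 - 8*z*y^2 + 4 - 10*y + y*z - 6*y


(1) = 21*x^3 + 66*x^2 + 51*x + 6
(2) = -10*y^2 - 44*y - 42
(3) = -2*r^2 + r*(-3*s - 17) - s^2 - 9*s - 8
(4) = 7*a^3 + a^2*(6*t - 28) + a*(-43*t^2 + 60*t) + 6*t^3 - 8*t^2
(5) = -4*y^2 - 12*y - 4*z^3 + z^2*(12*y + 14) + z*(-8*y^2 - 18*y - 8) - 8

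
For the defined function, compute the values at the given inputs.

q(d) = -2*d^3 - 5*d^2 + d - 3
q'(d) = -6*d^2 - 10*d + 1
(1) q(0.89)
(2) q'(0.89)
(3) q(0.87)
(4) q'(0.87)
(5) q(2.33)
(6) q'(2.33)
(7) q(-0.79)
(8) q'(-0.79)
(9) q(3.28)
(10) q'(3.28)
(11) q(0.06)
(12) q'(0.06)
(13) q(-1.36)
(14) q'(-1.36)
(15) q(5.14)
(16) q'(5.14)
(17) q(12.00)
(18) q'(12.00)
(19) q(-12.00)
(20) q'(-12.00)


(1) = -7.48
(2) = -12.65
(3) = -7.23
(4) = -12.24
(5) = -53.11
(6) = -54.87
(7) = -5.92
(8) = 5.16
(9) = -124.09
(10) = -96.35
(11) = -2.96
(12) = 0.38
(13) = -8.58
(14) = 3.50
(15) = -401.55
(16) = -208.92
(17) = -4167.00
(18) = -983.00
(19) = 2721.00
(20) = -743.00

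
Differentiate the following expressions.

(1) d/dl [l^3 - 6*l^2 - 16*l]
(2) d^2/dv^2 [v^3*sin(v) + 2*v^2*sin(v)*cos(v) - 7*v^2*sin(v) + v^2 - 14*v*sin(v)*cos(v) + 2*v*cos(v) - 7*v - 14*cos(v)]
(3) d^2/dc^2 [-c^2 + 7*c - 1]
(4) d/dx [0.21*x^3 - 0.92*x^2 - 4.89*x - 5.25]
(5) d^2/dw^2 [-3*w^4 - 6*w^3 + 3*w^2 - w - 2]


(1) = 3*l^2 - 12*l - 16
(2) = -v^3*sin(v) + 7*v^2*sin(v) - 4*v^2*sin(2*v) + 6*v^2*cos(v) + 6*v*sin(v) + 28*v*sin(2*v) - 30*v*cos(v) + 8*v*cos(2*v) - 18*sin(v) + 2*sin(2*v) + 14*cos(v) - 28*cos(2*v) + 2
(3) = -2
(4) = 0.63*x^2 - 1.84*x - 4.89
(5) = -36*w^2 - 36*w + 6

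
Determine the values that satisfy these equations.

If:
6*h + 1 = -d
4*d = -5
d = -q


Then:
d = -5/4
h = 1/24
q = 5/4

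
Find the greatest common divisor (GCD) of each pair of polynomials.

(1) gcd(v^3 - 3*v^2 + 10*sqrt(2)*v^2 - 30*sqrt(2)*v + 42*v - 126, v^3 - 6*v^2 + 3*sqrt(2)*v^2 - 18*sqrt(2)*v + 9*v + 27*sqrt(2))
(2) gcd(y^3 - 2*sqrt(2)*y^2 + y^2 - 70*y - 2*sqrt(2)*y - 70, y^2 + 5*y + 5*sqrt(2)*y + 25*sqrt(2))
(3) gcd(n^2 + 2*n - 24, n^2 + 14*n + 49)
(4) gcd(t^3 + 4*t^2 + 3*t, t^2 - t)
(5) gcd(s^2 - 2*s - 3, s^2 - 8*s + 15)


(1) = v^2 + v*(-3 + 3*sqrt(2)) - 9*sqrt(2)
(2) = gcd((y + 1)*(y - 7*sqrt(2))*(y + 5*sqrt(2)), (y + 5)*(y + 5*sqrt(2))) = y + 5*sqrt(2)
(3) = gcd((n - 4)*(n + 6), (n + 7)^2) = 1
(4) = t
(5) = s - 3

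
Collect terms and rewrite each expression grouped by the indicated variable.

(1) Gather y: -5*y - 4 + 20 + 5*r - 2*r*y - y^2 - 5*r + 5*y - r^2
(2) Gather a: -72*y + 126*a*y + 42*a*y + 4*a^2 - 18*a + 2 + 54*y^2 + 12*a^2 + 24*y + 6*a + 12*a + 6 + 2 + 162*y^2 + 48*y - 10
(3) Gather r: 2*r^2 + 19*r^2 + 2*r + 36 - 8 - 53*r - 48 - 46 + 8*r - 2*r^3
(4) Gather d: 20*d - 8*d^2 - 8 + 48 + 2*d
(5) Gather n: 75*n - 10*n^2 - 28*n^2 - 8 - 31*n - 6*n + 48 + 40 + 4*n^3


(1) = -r^2 - 2*r*y - y^2 + 16
(2) = 16*a^2 + 168*a*y + 216*y^2
(3) = -2*r^3 + 21*r^2 - 43*r - 66
(4) = -8*d^2 + 22*d + 40
(5) = 4*n^3 - 38*n^2 + 38*n + 80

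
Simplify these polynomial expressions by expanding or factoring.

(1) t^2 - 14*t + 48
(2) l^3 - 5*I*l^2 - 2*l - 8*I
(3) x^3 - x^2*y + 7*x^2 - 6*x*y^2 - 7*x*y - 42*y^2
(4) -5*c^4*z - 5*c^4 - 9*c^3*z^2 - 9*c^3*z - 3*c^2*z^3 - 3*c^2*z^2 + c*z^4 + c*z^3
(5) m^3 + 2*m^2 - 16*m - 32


(1) = (t - 8)*(t - 6)
(2) = (l - 4*I)*(l - 2*I)*(l + I)
(3) = (x + 7)*(x - 3*y)*(x + 2*y)
(4) = (-5*c + z)*(c + z)^2*(c*z + c)
(5) = (m - 4)*(m + 2)*(m + 4)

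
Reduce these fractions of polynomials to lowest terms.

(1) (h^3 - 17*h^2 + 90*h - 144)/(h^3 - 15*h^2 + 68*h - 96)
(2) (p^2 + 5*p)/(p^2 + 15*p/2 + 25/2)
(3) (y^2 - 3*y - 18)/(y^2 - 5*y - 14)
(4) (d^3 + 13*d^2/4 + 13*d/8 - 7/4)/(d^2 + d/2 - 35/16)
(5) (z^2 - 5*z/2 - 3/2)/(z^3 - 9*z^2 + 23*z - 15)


(1) = (h - 6)/(h - 4)
(2) = 2*p/(2*p + 5)
(3) = (y^2 - 3*y - 18)/(y^2 - 5*y - 14)
(4) = (4*d^2 + 6*d - 4)/(4*d - 5)
(5) = (2*z + 1)/(2*z^2 - 12*z + 10)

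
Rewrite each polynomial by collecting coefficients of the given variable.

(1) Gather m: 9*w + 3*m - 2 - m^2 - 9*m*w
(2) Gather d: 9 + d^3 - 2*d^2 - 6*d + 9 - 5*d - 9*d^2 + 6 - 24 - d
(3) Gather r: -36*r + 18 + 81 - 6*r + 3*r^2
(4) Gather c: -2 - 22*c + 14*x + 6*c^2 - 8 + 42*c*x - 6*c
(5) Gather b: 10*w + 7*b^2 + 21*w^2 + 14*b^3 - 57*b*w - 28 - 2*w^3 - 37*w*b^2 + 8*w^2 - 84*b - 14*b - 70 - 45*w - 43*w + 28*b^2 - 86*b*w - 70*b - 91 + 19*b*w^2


(1) = -m^2 + m*(3 - 9*w) + 9*w - 2
(2) = d^3 - 11*d^2 - 12*d
(3) = 3*r^2 - 42*r + 99
(4) = 6*c^2 + c*(42*x - 28) + 14*x - 10
(5) = 14*b^3 + b^2*(35 - 37*w) + b*(19*w^2 - 143*w - 168) - 2*w^3 + 29*w^2 - 78*w - 189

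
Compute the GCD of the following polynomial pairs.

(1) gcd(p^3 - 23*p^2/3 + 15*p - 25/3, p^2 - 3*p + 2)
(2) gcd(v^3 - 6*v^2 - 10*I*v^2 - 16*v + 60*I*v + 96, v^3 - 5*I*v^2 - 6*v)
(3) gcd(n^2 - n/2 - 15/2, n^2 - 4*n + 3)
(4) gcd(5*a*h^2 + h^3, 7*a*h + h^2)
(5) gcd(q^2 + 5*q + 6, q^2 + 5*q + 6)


(1) = p - 1
(2) = v - 2*I
(3) = gcd((n - 3)*(n + 5/2), (n - 3)*(n - 1)) = n - 3
(4) = gcd(h^2*(5*a + h), h*(7*a + h)) = h
(5) = gcd((q + 2)*(q + 3), (q + 2)*(q + 3)) = q^2 + 5*q + 6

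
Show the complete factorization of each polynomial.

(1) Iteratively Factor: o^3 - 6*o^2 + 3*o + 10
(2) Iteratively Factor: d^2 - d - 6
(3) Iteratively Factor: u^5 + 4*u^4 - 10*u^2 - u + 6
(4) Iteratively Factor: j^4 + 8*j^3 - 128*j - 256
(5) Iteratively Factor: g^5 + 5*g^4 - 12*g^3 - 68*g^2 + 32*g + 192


(1) = (o - 2)*(o^2 - 4*o - 5) = (o - 2)*(o + 1)*(o - 5)
(2) = (d - 3)*(d + 2)
(3) = (u + 2)*(u^4 + 2*u^3 - 4*u^2 - 2*u + 3) = (u - 1)*(u + 2)*(u^3 + 3*u^2 - u - 3) = (u - 1)^2*(u + 2)*(u^2 + 4*u + 3) = (u - 1)^2*(u + 1)*(u + 2)*(u + 3)
(4) = (j - 4)*(j^3 + 12*j^2 + 48*j + 64) = (j - 4)*(j + 4)*(j^2 + 8*j + 16) = (j - 4)*(j + 4)^2*(j + 4)
(5) = (g + 2)*(g^4 + 3*g^3 - 18*g^2 - 32*g + 96) = (g + 2)*(g + 4)*(g^3 - g^2 - 14*g + 24) = (g - 2)*(g + 2)*(g + 4)*(g^2 + g - 12) = (g - 2)*(g + 2)*(g + 4)^2*(g - 3)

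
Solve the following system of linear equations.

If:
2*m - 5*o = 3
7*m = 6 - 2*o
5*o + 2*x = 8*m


Then:
m = 12/13
o = -3/13
x = 111/26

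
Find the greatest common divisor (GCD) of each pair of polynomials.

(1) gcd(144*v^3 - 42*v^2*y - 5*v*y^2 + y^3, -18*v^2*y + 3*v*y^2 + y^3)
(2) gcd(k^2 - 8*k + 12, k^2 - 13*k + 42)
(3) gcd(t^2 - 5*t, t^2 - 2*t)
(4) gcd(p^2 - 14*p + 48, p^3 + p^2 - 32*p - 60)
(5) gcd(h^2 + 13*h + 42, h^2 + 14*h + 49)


(1) = -18*v^2 + 3*v*y + y^2
(2) = gcd((k - 6)*(k - 2), (k - 7)*(k - 6)) = k - 6
(3) = gcd(t*(t - 5), t*(t - 2)) = t
(4) = gcd((p - 8)*(p - 6), (p - 6)*(p + 2)*(p + 5)) = p - 6
(5) = gcd((h + 6)*(h + 7), (h + 7)^2) = h + 7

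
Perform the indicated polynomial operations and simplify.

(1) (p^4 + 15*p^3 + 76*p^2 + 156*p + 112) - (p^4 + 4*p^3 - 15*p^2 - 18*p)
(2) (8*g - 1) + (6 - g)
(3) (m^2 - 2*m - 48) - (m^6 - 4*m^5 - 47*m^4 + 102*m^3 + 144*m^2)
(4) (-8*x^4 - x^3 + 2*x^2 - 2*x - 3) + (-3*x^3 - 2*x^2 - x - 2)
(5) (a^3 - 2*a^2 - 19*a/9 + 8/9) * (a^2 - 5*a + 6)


(1) = 11*p^3 + 91*p^2 + 174*p + 112
(2) = 7*g + 5
(3) = -m^6 + 4*m^5 + 47*m^4 - 102*m^3 - 143*m^2 - 2*m - 48
(4) = -8*x^4 - 4*x^3 - 3*x - 5
(5) = a^5 - 7*a^4 + 125*a^3/9 - 5*a^2/9 - 154*a/9 + 16/3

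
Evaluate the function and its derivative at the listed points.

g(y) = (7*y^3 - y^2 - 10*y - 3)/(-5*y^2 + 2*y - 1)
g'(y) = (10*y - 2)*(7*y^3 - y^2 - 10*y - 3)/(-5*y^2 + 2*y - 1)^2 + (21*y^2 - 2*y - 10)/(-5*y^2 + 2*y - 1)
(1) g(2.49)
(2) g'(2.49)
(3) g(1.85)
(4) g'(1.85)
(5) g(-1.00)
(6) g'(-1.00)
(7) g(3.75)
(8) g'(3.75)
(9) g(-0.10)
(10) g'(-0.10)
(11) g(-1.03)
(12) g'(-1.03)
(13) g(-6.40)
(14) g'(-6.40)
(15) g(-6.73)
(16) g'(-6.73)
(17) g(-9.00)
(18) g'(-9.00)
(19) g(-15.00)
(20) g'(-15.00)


(1) = -2.74
(2) = -1.94
(3) = -1.35
(4) = -2.50
(5) = 0.12
(6) = -1.44
(7) = -4.93
(8) = -1.61
(9) = 1.61
(10) = 11.54
(11) = 0.17
(12) = -1.47
(13) = 8.30
(14) = -1.44
(15) = 8.78
(16) = -1.44
(17) = 12.02
(18) = -1.42
(19) = 20.50
(20) = -1.41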